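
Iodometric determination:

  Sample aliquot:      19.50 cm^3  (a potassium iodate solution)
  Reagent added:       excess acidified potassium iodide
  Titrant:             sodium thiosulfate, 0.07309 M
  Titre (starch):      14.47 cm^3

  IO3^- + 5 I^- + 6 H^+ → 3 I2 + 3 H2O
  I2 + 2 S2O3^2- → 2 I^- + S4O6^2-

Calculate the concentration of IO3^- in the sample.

n(S2O3^2-) = 0.01447 × 0.07309 = 1.058 × 10^-3 mol
n(I2) = n(S2O3^2-)/2 = 5.288 × 10^-4 mol
From the 1:3 ratio, n(IO3^-) in the aliquot = 1/3 × 5.288 × 10^-4 = 1.763 × 10^-4 mol
[IO3^-] = 1.763 × 10^-4 / 0.01950 = 0.009039 mol/L

0.009039 M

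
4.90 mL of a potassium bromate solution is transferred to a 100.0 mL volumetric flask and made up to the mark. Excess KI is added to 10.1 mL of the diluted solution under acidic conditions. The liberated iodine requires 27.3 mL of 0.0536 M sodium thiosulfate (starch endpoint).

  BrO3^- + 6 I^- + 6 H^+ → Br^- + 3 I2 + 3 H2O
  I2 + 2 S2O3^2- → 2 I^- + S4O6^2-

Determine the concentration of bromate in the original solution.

0.493 M

n(S2O3^2-) = 0.0273 × 0.0536 = 1.46 × 10^-3 mol
n(I2) = n(S2O3^2-)/2 = 7.32 × 10^-4 mol
From the 1:3 ratio, n(BrO3^-) in the aliquot = 1/3 × 7.32 × 10^-4 = 2.44 × 10^-4 mol
[BrO3^-]_dilute = 2.44 × 10^-4 / 0.0101 = 0.0241 mol/L
[BrO3^-]_original = 0.0241 × 100.0/4.90 = 0.493 mol/L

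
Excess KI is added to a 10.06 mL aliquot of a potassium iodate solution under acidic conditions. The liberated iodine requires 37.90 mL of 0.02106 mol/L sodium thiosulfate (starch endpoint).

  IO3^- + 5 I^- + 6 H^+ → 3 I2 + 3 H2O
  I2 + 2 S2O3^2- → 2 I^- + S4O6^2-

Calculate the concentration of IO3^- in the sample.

n(S2O3^2-) = 0.03790 × 0.02106 = 7.982 × 10^-4 mol
n(I2) = n(S2O3^2-)/2 = 3.991 × 10^-4 mol
From the 1:3 ratio, n(IO3^-) in the aliquot = 1/3 × 3.991 × 10^-4 = 1.330 × 10^-4 mol
[IO3^-] = 1.330 × 10^-4 / 0.01006 = 0.01322 mol/L

0.01322 mol/L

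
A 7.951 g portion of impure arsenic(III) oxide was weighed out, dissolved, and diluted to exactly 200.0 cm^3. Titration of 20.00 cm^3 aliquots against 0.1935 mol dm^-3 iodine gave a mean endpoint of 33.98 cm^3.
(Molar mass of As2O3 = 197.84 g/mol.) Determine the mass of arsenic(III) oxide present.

As2O3 + 2 I2 + 2 H2O → As2O5 + 4 HI
n(I2) per titration = 0.03398 × 0.1935 = 6.575 × 10^-3 mol
From the 1:2 ratio, n(As2O3) in each aliquot = 1/2 × 6.575 × 10^-3 = 3.288 × 10^-3 mol
n(As2O3) in the whole flask = 3.288 × 10^-3 × 200.0/20.00 = 0.03288 mol
mass of As2O3 = 0.03288 × 197.84 = 6.504 g

6.504 g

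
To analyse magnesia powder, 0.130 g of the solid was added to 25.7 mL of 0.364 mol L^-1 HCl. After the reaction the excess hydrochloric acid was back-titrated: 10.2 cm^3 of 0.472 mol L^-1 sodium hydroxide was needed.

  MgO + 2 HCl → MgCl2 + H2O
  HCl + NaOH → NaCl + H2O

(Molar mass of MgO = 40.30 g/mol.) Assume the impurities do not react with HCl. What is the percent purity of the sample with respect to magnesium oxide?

n(HCl) added = 0.0257 × 0.364 = 9.35 × 10^-3 mol
n(NaOH) used in back-titration = 0.0102 × 0.472 = 4.81 × 10^-3 mol
n(HCl) left over = 4.81 × 10^-3 mol (1:1 ratio)
n(HCl) consumed by analyte = 9.35 × 10^-3 − 4.81 × 10^-3 = 4.54 × 10^-3 mol
From the 1:2 ratio, n(MgO) = 1/2 × 4.54 × 10^-3 = 2.27 × 10^-3 mol
mass of MgO = 2.27 × 10^-3 × 40.30 = 0.0915 g
% MgO = 0.0915 / 0.130 × 100 = 70.4 %

70.4 %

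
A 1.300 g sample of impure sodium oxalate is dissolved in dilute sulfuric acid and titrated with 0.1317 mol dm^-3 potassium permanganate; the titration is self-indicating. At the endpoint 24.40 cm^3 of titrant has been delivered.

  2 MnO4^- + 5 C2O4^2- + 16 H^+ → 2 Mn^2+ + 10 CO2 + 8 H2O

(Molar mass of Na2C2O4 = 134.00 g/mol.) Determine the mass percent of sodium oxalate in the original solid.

82.81 %

n(KMnO4) = 0.02440 L × 0.1317 mol/L = 3.213 × 10^-3 mol
From the 5:2 ratio, n(Na2C2O4) = 5/2 × 3.213 × 10^-3 = 8.034 × 10^-3 mol
mass of Na2C2O4 = 8.034 × 10^-3 × 134.00 g/mol = 1.077 g
% Na2C2O4 = 1.077 / 1.300 × 100 = 82.81 %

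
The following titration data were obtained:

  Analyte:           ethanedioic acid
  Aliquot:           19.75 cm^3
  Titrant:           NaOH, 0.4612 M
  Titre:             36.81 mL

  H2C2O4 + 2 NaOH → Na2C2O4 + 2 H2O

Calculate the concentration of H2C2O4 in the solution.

0.4298 M

n(NaOH) = 0.03681 L × 0.4612 mol/L = 0.01698 mol
From the 1:2 mole ratio, n(H2C2O4) = 1/2 × 0.01698 = 8.488 × 10^-3 mol
[H2C2O4] = 8.488 × 10^-3 mol / 0.01975 L = 0.4298 mol/L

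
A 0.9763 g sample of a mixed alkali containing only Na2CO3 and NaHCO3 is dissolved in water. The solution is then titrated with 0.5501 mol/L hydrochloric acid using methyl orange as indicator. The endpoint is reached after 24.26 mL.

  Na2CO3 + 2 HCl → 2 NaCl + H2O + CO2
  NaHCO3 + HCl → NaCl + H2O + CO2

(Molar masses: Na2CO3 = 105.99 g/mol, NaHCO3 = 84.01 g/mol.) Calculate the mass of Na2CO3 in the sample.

n(HCl) = 0.02426 × 0.5501 = 0.01335 mol
Let x = n(Na2CO3), y = n(NaHCO3).
Titrant: 2x + 1y = 0.01335;  mass: 105.99x + 84.01y = 0.9763
Solving, x = 2.335 × 10^-3 mol, y = 8.675 × 10^-3 mol
mass of Na2CO3 = 2.335 × 10^-3 × 105.99 = 0.2475 g

0.2475 g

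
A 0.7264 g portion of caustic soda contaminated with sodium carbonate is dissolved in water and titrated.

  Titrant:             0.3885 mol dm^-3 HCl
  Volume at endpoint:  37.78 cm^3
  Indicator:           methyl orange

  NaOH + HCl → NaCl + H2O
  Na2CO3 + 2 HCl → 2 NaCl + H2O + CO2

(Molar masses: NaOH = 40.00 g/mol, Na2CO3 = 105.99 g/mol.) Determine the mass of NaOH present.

0.1583 g

n(HCl) = 0.03778 × 0.3885 = 0.01468 mol
Let x = n(NaOH), y = n(Na2CO3).
Titrant: 1x + 2y = 0.01468;  mass: 40.00x + 105.99y = 0.7264
Solving, x = 3.958 × 10^-3 mol, y = 5.360 × 10^-3 mol
mass of NaOH = 3.958 × 10^-3 × 40.00 = 0.1583 g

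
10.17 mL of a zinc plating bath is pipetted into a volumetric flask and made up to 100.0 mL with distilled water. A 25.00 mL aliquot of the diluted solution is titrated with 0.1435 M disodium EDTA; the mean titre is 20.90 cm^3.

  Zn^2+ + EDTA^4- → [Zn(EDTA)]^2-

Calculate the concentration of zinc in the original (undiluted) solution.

1.180 M

n(EDTA) = 0.02090 × 0.1435 = 2.999 × 10^-3 mol
n(Zn2+) in the aliquot = 2.999 × 10^-3 mol (1:1 ratio)
[Zn2+]_dilute = 2.999 × 10^-3 / 0.02500 = 0.1200 mol/L
Dilution factor = 100.0 / 10.17 = 9.833
[Zn2+]_stock = 0.1200 × 9.833 = 1.180 mol/L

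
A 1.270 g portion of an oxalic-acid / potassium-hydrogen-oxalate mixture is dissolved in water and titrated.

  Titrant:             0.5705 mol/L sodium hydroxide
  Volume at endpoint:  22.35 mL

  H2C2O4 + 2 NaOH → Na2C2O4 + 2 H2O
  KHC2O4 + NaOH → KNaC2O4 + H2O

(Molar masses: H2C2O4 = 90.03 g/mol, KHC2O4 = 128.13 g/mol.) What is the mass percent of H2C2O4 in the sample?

15.51 %

n(NaOH) = 0.02235 × 0.5705 = 0.01275 mol
Let x = n(H2C2O4), y = n(KHC2O4).
Titrant: 2x + 1y = 0.01275;  mass: 90.03x + 128.13y = 1.270
Solving, x = 2.188 × 10^-3 mol, y = 8.374 × 10^-3 mol
mass of H2C2O4 = 2.188 × 10^-3 × 90.03 = 0.1970 g
% H2C2O4 = 0.1970 / 1.270 × 100 = 15.51 %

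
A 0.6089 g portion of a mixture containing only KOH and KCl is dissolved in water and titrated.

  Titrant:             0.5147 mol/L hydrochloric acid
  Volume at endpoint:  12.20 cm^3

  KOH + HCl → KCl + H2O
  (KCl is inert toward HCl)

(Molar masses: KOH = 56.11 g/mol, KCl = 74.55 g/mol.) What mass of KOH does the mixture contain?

n(HCl) = 0.01220 × 0.5147 = 6.279 × 10^-3 mol
Let x = n(KOH), y = n(KCl).
Titrant: 1x = 6.279 × 10^-3;  mass: 56.11x + 74.55y = 0.6089
Solving, x = 6.279 × 10^-3 mol, y = 3.442 × 10^-3 mol
mass of KOH = 6.279 × 10^-3 × 56.11 = 0.3523 g

0.3523 g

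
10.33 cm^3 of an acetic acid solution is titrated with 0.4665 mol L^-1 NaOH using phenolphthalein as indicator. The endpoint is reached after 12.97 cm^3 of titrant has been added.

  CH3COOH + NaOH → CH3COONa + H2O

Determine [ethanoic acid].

n(NaOH) = 0.01297 L × 0.4665 mol/L = 6.051 × 10^-3 mol
n(CH3COOH) = 6.051 × 10^-3 mol (1:1 mole ratio)
[CH3COOH] = 6.051 × 10^-3 mol / 0.01033 L = 0.5857 mol/L

0.5857 mol/L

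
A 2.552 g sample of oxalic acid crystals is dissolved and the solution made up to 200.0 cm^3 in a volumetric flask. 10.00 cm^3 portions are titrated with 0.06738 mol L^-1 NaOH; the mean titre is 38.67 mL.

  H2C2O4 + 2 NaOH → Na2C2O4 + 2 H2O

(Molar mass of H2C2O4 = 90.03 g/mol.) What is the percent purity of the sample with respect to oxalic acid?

91.92 %

n(NaOH) per titration = 0.03867 × 0.06738 = 2.606 × 10^-3 mol
From the 1:2 ratio, n(H2C2O4) in each aliquot = 1/2 × 2.606 × 10^-3 = 1.303 × 10^-3 mol
n(H2C2O4) in the whole flask = 1.303 × 10^-3 × 200.0/10.00 = 0.02606 mol
mass of H2C2O4 = 0.02606 × 90.03 = 2.346 g
% H2C2O4 = 2.346 / 2.552 × 100 = 91.92 %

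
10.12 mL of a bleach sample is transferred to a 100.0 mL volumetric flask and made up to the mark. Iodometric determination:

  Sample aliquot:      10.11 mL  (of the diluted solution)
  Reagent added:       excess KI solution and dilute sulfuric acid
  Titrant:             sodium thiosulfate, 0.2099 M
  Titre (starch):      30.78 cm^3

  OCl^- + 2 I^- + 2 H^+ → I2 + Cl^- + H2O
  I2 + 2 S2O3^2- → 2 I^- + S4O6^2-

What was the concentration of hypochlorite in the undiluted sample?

3.157 M

n(S2O3^2-) = 0.03078 × 0.2099 = 6.461 × 10^-3 mol
n(I2) = n(S2O3^2-)/2 = 3.230 × 10^-3 mol
n(OCl^-) in the aliquot = 3.230 × 10^-3 mol (1:1 ratio)
[OCl^-]_dilute = 3.230 × 10^-3 / 0.01011 = 0.3195 mol/L
[OCl^-]_original = 0.3195 × 100.0/10.12 = 3.157 mol/L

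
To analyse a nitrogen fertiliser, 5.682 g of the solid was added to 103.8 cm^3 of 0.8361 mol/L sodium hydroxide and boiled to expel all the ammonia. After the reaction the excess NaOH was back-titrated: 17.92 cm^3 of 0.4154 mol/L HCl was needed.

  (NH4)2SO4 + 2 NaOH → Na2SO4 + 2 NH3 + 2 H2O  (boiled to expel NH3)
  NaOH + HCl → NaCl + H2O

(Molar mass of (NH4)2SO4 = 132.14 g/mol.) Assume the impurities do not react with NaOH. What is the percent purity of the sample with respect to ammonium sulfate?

n(NaOH) added = 0.1038 × 0.8361 = 0.08679 mol
n(HCl) used in back-titration = 0.01792 × 0.4154 = 7.444 × 10^-3 mol
n(NaOH) left over = 7.444 × 10^-3 mol (1:1 ratio)
n(NaOH) consumed by analyte = 0.08679 − 7.444 × 10^-3 = 0.07934 mol
From the 1:2 ratio, n((NH4)2SO4) = 1/2 × 0.07934 = 0.03967 mol
mass of (NH4)2SO4 = 0.03967 × 132.14 = 5.242 g
% (NH4)2SO4 = 5.242 / 5.682 × 100 = 92.26 %

92.26 %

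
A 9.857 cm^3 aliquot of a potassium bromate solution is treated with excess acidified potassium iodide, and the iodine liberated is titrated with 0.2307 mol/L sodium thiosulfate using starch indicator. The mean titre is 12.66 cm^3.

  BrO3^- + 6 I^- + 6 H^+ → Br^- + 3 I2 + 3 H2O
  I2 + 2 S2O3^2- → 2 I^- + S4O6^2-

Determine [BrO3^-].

0.04938 mol/L

n(S2O3^2-) = 0.01266 × 0.2307 = 2.921 × 10^-3 mol
n(I2) = n(S2O3^2-)/2 = 1.460 × 10^-3 mol
From the 1:3 ratio, n(BrO3^-) in the aliquot = 1/3 × 1.460 × 10^-3 = 4.868 × 10^-4 mol
[BrO3^-] = 4.868 × 10^-4 / 0.009857 = 0.04938 mol/L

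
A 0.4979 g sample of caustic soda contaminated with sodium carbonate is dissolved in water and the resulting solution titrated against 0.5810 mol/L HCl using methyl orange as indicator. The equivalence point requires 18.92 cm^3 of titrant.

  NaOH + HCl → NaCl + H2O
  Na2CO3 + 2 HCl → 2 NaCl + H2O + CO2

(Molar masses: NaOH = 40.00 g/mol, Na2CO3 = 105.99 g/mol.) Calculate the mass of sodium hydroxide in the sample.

0.2606 g

n(HCl) = 0.01892 × 0.5810 = 0.01099 mol
Let x = n(NaOH), y = n(Na2CO3).
Titrant: 1x + 2y = 0.01099;  mass: 40.00x + 105.99y = 0.4979
Solving, x = 6.514 × 10^-3 mol, y = 2.239 × 10^-3 mol
mass of NaOH = 6.514 × 10^-3 × 40.00 = 0.2606 g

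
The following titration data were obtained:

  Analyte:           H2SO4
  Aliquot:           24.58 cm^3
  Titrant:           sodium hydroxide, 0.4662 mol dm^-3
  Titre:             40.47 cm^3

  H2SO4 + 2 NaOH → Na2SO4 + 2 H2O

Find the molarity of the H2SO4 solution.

n(NaOH) = 0.04047 L × 0.4662 mol/L = 0.01887 mol
From the 1:2 mole ratio, n(H2SO4) = 1/2 × 0.01887 = 9.434 × 10^-3 mol
[H2SO4] = 9.434 × 10^-3 mol / 0.02458 L = 0.3838 mol/L

0.3838 mol/L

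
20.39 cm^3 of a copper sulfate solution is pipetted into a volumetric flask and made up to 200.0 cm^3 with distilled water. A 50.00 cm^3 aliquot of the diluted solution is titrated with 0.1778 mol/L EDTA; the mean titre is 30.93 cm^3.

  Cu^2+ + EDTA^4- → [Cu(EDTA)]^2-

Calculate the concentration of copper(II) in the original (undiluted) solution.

n(EDTA) = 0.03093 × 0.1778 = 5.499 × 10^-3 mol
n(Cu2+) in the aliquot = 5.499 × 10^-3 mol (1:1 ratio)
[Cu2+]_dilute = 5.499 × 10^-3 / 0.05000 = 0.1100 mol/L
Dilution factor = 200.0 / 20.39 = 9.809
[Cu2+]_stock = 0.1100 × 9.809 = 1.079 mol/L

1.079 mol/L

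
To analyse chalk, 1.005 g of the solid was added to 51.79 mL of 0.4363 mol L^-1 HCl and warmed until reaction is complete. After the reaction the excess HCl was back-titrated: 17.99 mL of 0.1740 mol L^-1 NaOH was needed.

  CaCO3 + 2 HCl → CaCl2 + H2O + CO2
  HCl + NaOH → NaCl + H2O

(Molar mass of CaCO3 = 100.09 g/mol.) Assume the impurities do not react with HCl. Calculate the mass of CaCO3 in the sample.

0.9742 g

n(HCl) added = 0.05179 × 0.4363 = 0.02260 mol
n(NaOH) used in back-titration = 0.01799 × 0.1740 = 3.130 × 10^-3 mol
n(HCl) left over = 3.130 × 10^-3 mol (1:1 ratio)
n(HCl) consumed by analyte = 0.02260 − 3.130 × 10^-3 = 0.01947 mol
From the 1:2 ratio, n(CaCO3) = 1/2 × 0.01947 = 9.733 × 10^-3 mol
mass of CaCO3 = 9.733 × 10^-3 × 100.09 = 0.9742 g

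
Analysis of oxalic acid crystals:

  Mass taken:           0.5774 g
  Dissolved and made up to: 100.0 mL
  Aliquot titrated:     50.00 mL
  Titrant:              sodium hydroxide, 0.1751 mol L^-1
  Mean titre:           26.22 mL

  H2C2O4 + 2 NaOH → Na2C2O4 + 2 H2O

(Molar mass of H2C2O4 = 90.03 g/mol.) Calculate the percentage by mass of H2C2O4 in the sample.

n(NaOH) per titration = 0.02622 × 0.1751 = 4.591 × 10^-3 mol
From the 1:2 ratio, n(H2C2O4) in each aliquot = 1/2 × 4.591 × 10^-3 = 2.296 × 10^-3 mol
n(H2C2O4) in the whole flask = 2.296 × 10^-3 × 100.0/50.00 = 4.591 × 10^-3 mol
mass of H2C2O4 = 4.591 × 10^-3 × 90.03 = 0.4133 g
% H2C2O4 = 0.4133 / 0.5774 × 100 = 71.59 %

71.59 %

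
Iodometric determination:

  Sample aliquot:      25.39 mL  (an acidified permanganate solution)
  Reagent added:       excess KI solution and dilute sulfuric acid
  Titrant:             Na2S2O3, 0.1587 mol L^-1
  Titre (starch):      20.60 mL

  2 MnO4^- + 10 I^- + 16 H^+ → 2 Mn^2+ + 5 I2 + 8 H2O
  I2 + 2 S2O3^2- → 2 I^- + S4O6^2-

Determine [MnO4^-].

0.02575 mol/L

n(S2O3^2-) = 0.02060 × 0.1587 = 3.269 × 10^-3 mol
n(I2) = n(S2O3^2-)/2 = 1.635 × 10^-3 mol
From the 2:5 ratio, n(MnO4^-) in the aliquot = 2/5 × 1.635 × 10^-3 = 6.538 × 10^-4 mol
[MnO4^-] = 6.538 × 10^-4 / 0.02539 = 0.02575 mol/L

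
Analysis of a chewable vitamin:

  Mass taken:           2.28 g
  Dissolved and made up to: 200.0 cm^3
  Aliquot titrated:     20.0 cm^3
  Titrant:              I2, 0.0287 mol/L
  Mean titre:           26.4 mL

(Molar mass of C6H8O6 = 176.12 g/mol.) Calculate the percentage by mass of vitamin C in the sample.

C6H8O6 + I2 → C6H6O6 + 2 HI
n(I2) per titration = 0.0264 × 0.0287 = 7.58 × 10^-4 mol
n(C6H8O6) in each aliquot = 7.58 × 10^-4 mol (1:1 ratio)
n(C6H8O6) in the whole flask = 7.58 × 10^-4 × 200.0/20.0 = 7.58 × 10^-3 mol
mass of C6H8O6 = 7.58 × 10^-3 × 176.12 = 1.33 g
% C6H8O6 = 1.33 / 2.28 × 100 = 58.5 %

58.5 %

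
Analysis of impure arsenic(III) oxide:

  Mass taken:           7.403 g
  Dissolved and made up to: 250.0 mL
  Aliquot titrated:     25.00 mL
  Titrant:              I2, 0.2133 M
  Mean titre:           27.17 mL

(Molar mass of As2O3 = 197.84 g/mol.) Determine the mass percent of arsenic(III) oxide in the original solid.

As2O3 + 2 I2 + 2 H2O → As2O5 + 4 HI
n(I2) per titration = 0.02717 × 0.2133 = 5.795 × 10^-3 mol
From the 1:2 ratio, n(As2O3) in each aliquot = 1/2 × 5.795 × 10^-3 = 2.898 × 10^-3 mol
n(As2O3) in the whole flask = 2.898 × 10^-3 × 250.0/25.00 = 0.02898 mol
mass of As2O3 = 0.02898 × 197.84 = 5.733 g
% As2O3 = 5.733 / 7.403 × 100 = 77.44 %

77.44 %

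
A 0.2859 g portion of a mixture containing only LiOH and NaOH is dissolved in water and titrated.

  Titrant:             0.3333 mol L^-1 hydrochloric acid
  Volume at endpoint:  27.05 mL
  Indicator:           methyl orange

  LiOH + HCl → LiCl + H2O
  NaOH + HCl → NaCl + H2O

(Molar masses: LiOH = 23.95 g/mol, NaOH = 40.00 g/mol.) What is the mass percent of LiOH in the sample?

39.00 %

n(HCl) = 0.02705 × 0.3333 = 9.016 × 10^-3 mol
Let x = n(LiOH), y = n(NaOH).
Titrant: 1x + 1y = 9.016 × 10^-3;  mass: 23.95x + 40.00y = 0.2859
Solving, x = 4.656 × 10^-3 mol, y = 4.360 × 10^-3 mol
mass of LiOH = 4.656 × 10^-3 × 23.95 = 0.1115 g
% LiOH = 0.1115 / 0.2859 × 100 = 39.00 %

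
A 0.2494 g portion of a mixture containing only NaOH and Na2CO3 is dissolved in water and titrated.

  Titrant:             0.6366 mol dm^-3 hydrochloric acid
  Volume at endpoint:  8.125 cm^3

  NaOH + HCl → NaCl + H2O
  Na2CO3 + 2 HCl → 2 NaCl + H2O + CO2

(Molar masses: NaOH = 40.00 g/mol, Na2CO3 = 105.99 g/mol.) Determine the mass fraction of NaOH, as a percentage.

30.50 %

n(HCl) = 0.008125 × 0.6366 = 5.172 × 10^-3 mol
Let x = n(NaOH), y = n(Na2CO3).
Titrant: 1x + 2y = 5.172 × 10^-3;  mass: 40.00x + 105.99y = 0.2494
Solving, x = 1.902 × 10^-3 mol, y = 1.635 × 10^-3 mol
mass of NaOH = 1.902 × 10^-3 × 40.00 = 0.07606 g
% NaOH = 0.07606 / 0.2494 × 100 = 30.50 %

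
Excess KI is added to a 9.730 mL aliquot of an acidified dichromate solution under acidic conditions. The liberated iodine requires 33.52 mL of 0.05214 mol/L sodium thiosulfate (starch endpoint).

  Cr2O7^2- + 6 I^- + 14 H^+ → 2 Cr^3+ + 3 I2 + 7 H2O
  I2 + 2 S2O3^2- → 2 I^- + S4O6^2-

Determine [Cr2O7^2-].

n(S2O3^2-) = 0.03352 × 0.05214 = 1.748 × 10^-3 mol
n(I2) = n(S2O3^2-)/2 = 8.739 × 10^-4 mol
From the 1:3 ratio, n(Cr2O7^2-) in the aliquot = 1/3 × 8.739 × 10^-4 = 2.913 × 10^-4 mol
[Cr2O7^2-] = 2.913 × 10^-4 / 0.009730 = 0.02994 mol/L

0.02994 mol/L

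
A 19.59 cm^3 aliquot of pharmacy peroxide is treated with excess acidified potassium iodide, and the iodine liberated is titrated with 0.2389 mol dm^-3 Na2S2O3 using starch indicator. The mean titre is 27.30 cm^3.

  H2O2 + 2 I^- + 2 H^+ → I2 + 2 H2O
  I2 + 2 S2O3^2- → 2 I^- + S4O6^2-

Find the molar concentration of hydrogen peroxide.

0.1665 mol/L

n(S2O3^2-) = 0.02730 × 0.2389 = 6.522 × 10^-3 mol
n(I2) = n(S2O3^2-)/2 = 3.261 × 10^-3 mol
n(H2O2) in the aliquot = 3.261 × 10^-3 mol (1:1 ratio)
[H2O2] = 3.261 × 10^-3 / 0.01959 = 0.1665 mol/L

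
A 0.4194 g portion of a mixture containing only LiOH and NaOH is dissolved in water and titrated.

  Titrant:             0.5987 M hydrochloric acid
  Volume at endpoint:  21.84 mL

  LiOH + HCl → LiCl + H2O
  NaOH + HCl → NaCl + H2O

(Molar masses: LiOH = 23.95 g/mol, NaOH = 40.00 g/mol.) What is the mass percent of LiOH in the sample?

n(HCl) = 0.02184 × 0.5987 = 0.01308 mol
Let x = n(LiOH), y = n(NaOH).
Titrant: 1x + 1y = 0.01308;  mass: 23.95x + 40.00y = 0.4194
Solving, x = 6.456 × 10^-3 mol, y = 6.619 × 10^-3 mol
mass of LiOH = 6.456 × 10^-3 × 23.95 = 0.1546 g
% LiOH = 0.1546 / 0.4194 × 100 = 36.87 %

36.87 %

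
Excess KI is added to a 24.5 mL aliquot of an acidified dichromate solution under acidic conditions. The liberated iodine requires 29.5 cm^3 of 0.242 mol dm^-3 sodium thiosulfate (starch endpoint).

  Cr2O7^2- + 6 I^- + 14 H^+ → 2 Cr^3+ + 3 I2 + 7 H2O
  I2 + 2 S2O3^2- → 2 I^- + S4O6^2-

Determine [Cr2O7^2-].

0.0486 mol/L

n(S2O3^2-) = 0.0295 × 0.242 = 7.14 × 10^-3 mol
n(I2) = n(S2O3^2-)/2 = 3.57 × 10^-3 mol
From the 1:3 ratio, n(Cr2O7^2-) in the aliquot = 1/3 × 3.57 × 10^-3 = 1.19 × 10^-3 mol
[Cr2O7^2-] = 1.19 × 10^-3 / 0.0245 = 0.0486 mol/L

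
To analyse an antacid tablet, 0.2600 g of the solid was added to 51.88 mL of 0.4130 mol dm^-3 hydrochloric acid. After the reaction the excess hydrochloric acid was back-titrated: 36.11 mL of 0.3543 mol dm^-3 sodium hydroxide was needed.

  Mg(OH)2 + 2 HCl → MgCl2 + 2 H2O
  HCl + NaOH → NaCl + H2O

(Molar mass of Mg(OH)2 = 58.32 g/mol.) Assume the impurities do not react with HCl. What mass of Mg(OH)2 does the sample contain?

n(HCl) added = 0.05188 × 0.4130 = 0.02143 mol
n(NaOH) used in back-titration = 0.03611 × 0.3543 = 0.01279 mol
n(HCl) left over = 0.01279 mol (1:1 ratio)
n(HCl) consumed by analyte = 0.02143 − 0.01279 = 8.633 × 10^-3 mol
From the 1:2 ratio, n(Mg(OH)2) = 1/2 × 8.633 × 10^-3 = 4.316 × 10^-3 mol
mass of Mg(OH)2 = 4.316 × 10^-3 × 58.32 = 0.2517 g

0.2517 g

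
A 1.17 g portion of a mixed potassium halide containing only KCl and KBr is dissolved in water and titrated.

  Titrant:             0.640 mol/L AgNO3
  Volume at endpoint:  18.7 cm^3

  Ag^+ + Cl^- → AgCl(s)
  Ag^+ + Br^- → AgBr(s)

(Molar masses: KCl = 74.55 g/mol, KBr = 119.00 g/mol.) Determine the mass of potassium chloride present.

n(AgNO3) = 0.0187 × 0.640 = 0.0120 mol
Let x = n(KCl), y = n(KBr).
Titrant: 1x + 1y = 0.0120;  mass: 74.55x + 119.00y = 1.17
Solving, x = 5.72 × 10^-3 mol, y = 6.25 × 10^-3 mol
mass of KCl = 5.72 × 10^-3 × 74.55 = 0.426 g

0.426 g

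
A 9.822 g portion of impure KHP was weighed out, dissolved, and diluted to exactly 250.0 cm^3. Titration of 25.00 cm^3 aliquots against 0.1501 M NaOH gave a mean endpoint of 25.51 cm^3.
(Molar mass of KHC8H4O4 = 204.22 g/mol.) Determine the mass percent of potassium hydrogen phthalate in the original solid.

KHC8H4O4 + NaOH → KNaC8H4O4 + H2O
n(NaOH) per titration = 0.02551 × 0.1501 = 3.829 × 10^-3 mol
n(KHC8H4O4) in each aliquot = 3.829 × 10^-3 mol (1:1 ratio)
n(KHC8H4O4) in the whole flask = 3.829 × 10^-3 × 250.0/25.00 = 0.03829 mol
mass of KHC8H4O4 = 0.03829 × 204.22 = 7.820 g
% KHC8H4O4 = 7.820 / 9.822 × 100 = 79.61 %

79.61 %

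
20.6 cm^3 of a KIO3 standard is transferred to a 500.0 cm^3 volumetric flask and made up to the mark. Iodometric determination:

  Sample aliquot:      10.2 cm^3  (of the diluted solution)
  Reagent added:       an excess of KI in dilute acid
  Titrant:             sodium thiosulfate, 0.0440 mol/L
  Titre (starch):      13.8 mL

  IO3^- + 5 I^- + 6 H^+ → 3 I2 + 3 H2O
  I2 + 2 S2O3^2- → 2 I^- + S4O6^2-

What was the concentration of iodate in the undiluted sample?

n(S2O3^2-) = 0.0138 × 0.0440 = 6.07 × 10^-4 mol
n(I2) = n(S2O3^2-)/2 = 3.04 × 10^-4 mol
From the 1:3 ratio, n(IO3^-) in the aliquot = 1/3 × 3.04 × 10^-4 = 1.01 × 10^-4 mol
[IO3^-]_dilute = 1.01 × 10^-4 / 0.0102 = 0.00992 mol/L
[IO3^-]_original = 0.00992 × 500.0/20.6 = 0.241 mol/L

0.241 mol/L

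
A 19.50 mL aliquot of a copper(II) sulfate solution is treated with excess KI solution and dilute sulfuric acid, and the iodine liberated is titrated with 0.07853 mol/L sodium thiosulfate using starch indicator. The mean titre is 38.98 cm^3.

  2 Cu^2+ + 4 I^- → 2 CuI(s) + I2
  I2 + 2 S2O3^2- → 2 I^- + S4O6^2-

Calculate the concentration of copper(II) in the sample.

0.1570 mol/L

n(S2O3^2-) = 0.03898 × 0.07853 = 3.061 × 10^-3 mol
n(I2) = n(S2O3^2-)/2 = 1.531 × 10^-3 mol
From the 2:1 ratio, n(Cu2+) in the aliquot = 2/1 × 1.531 × 10^-3 = 3.061 × 10^-3 mol
[Cu2+] = 3.061 × 10^-3 / 0.01950 = 0.1570 mol/L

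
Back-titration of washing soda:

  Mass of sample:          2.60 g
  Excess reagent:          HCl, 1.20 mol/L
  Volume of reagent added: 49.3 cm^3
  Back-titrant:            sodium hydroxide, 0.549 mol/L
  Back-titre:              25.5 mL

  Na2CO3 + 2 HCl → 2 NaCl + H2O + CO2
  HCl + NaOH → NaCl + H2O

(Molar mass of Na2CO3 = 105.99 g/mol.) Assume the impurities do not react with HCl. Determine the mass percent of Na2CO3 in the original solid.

92.0 %

n(HCl) added = 0.0493 × 1.20 = 0.0592 mol
n(NaOH) used in back-titration = 0.0255 × 0.549 = 0.0140 mol
n(HCl) left over = 0.0140 mol (1:1 ratio)
n(HCl) consumed by analyte = 0.0592 − 0.0140 = 0.0452 mol
From the 1:2 ratio, n(Na2CO3) = 1/2 × 0.0452 = 0.0226 mol
mass of Na2CO3 = 0.0226 × 105.99 = 2.39 g
% Na2CO3 = 2.39 / 2.60 × 100 = 92.0 %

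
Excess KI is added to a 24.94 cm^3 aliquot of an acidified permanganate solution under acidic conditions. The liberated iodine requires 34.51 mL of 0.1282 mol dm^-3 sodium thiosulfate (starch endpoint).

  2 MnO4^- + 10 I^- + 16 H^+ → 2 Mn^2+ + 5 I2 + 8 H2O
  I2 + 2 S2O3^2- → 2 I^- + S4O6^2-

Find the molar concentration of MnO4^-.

0.03548 mol/L

n(S2O3^2-) = 0.03451 × 0.1282 = 4.424 × 10^-3 mol
n(I2) = n(S2O3^2-)/2 = 2.212 × 10^-3 mol
From the 2:5 ratio, n(MnO4^-) in the aliquot = 2/5 × 2.212 × 10^-3 = 8.848 × 10^-4 mol
[MnO4^-] = 8.848 × 10^-4 / 0.02494 = 0.03548 mol/L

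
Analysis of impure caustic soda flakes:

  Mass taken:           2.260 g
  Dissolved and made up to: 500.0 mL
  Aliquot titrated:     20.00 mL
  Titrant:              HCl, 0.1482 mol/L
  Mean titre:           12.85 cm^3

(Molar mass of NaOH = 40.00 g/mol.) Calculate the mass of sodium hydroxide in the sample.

NaOH + HCl → NaCl + H2O
n(HCl) per titration = 0.01285 × 0.1482 = 1.904 × 10^-3 mol
n(NaOH) in each aliquot = 1.904 × 10^-3 mol (1:1 ratio)
n(NaOH) in the whole flask = 1.904 × 10^-3 × 500.0/20.00 = 0.04761 mol
mass of NaOH = 0.04761 × 40.00 = 1.904 g

1.904 g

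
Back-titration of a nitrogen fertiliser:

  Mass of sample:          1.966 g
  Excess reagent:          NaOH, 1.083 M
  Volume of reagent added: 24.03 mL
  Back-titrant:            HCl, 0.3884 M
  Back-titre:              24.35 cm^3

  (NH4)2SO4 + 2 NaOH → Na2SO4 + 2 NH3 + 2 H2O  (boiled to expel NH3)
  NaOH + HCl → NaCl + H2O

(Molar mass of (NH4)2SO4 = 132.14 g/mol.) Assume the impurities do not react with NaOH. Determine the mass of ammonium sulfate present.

1.095 g

n(NaOH) added = 0.02403 × 1.083 = 0.02602 mol
n(HCl) used in back-titration = 0.02435 × 0.3884 = 9.458 × 10^-3 mol
n(NaOH) left over = 9.458 × 10^-3 mol (1:1 ratio)
n(NaOH) consumed by analyte = 0.02602 − 9.458 × 10^-3 = 0.01657 mol
From the 1:2 ratio, n((NH4)2SO4) = 1/2 × 0.01657 = 8.283 × 10^-3 mol
mass of (NH4)2SO4 = 8.283 × 10^-3 × 132.14 = 1.095 g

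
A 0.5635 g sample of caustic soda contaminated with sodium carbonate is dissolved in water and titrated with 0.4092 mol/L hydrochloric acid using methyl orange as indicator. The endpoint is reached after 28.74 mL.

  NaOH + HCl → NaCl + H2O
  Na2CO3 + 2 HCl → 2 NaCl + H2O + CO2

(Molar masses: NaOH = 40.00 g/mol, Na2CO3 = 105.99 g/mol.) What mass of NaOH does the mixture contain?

n(HCl) = 0.02874 × 0.4092 = 0.01176 mol
Let x = n(NaOH), y = n(Na2CO3).
Titrant: 1x + 2y = 0.01176;  mass: 40.00x + 105.99y = 0.5635
Solving, x = 4.597 × 10^-3 mol, y = 3.582 × 10^-3 mol
mass of NaOH = 4.597 × 10^-3 × 40.00 = 0.1839 g

0.1839 g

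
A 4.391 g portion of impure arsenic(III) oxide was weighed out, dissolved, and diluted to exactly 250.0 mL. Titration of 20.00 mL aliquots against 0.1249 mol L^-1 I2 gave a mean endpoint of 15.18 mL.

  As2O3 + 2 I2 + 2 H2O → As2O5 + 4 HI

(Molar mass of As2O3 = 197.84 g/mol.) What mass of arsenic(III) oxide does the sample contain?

2.344 g

n(I2) per titration = 0.01518 × 0.1249 = 1.896 × 10^-3 mol
From the 1:2 ratio, n(As2O3) in each aliquot = 1/2 × 1.896 × 10^-3 = 9.480 × 10^-4 mol
n(As2O3) in the whole flask = 9.480 × 10^-4 × 250.0/20.00 = 0.01185 mol
mass of As2O3 = 0.01185 × 197.84 = 2.344 g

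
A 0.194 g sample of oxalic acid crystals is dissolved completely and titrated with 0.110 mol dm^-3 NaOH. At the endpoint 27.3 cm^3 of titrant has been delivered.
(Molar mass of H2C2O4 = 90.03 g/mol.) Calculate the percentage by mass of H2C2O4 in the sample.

H2C2O4 + 2 NaOH → Na2C2O4 + 2 H2O
n(NaOH) = 0.0273 L × 0.110 mol/L = 3.00 × 10^-3 mol
From the 1:2 ratio, n(H2C2O4) = 1/2 × 3.00 × 10^-3 = 1.50 × 10^-3 mol
mass of H2C2O4 = 1.50 × 10^-3 × 90.03 g/mol = 0.135 g
% H2C2O4 = 0.135 / 0.194 × 100 = 69.7 %

69.7 %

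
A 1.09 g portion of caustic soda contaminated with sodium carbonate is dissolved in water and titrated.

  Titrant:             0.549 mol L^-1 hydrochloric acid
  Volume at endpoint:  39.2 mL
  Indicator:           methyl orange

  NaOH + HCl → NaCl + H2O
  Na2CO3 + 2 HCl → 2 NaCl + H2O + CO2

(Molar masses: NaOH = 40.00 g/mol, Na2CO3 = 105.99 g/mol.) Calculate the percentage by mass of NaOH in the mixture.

14.3 %

n(HCl) = 0.0392 × 0.549 = 0.0215 mol
Let x = n(NaOH), y = n(Na2CO3).
Titrant: 1x + 2y = 0.0215;  mass: 40.00x + 105.99y = 1.09
Solving, x = 3.89 × 10^-3 mol, y = 8.82 × 10^-3 mol
mass of NaOH = 3.89 × 10^-3 × 40.00 = 0.155 g
% NaOH = 0.155 / 1.09 × 100 = 14.3 %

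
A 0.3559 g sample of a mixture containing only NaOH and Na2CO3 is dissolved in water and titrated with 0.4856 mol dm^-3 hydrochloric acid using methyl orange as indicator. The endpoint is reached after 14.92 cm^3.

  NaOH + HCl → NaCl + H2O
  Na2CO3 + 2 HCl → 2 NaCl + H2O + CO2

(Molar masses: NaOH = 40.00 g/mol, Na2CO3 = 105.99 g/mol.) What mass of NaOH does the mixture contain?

n(HCl) = 0.01492 × 0.4856 = 7.245 × 10^-3 mol
Let x = n(NaOH), y = n(Na2CO3).
Titrant: 1x + 2y = 7.245 × 10^-3;  mass: 40.00x + 105.99y = 0.3559
Solving, x = 2.159 × 10^-3 mol, y = 2.543 × 10^-3 mol
mass of NaOH = 2.159 × 10^-3 × 40.00 = 0.08636 g

0.08636 g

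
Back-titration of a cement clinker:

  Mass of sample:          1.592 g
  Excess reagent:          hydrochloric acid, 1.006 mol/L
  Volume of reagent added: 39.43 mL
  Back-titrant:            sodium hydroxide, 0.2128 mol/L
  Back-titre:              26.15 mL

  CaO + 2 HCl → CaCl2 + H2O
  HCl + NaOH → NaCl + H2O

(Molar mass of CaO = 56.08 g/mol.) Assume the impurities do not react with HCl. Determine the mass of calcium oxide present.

0.9562 g

n(HCl) added = 0.03943 × 1.006 = 0.03967 mol
n(NaOH) used in back-titration = 0.02615 × 0.2128 = 5.565 × 10^-3 mol
n(HCl) left over = 5.565 × 10^-3 mol (1:1 ratio)
n(HCl) consumed by analyte = 0.03967 − 5.565 × 10^-3 = 0.03410 mol
From the 1:2 ratio, n(CaO) = 1/2 × 0.03410 = 0.01705 mol
mass of CaO = 0.01705 × 56.08 = 0.9562 g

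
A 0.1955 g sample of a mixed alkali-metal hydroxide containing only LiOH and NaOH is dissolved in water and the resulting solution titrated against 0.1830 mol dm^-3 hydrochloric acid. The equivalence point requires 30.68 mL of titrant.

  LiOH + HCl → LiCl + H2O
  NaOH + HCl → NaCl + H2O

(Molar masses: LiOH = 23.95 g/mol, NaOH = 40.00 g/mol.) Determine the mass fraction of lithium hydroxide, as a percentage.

22.19 %

n(HCl) = 0.03068 × 0.1830 = 5.614 × 10^-3 mol
Let x = n(LiOH), y = n(NaOH).
Titrant: 1x + 1y = 5.614 × 10^-3;  mass: 23.95x + 40.00y = 0.1955
Solving, x = 1.812 × 10^-3 mol, y = 3.803 × 10^-3 mol
mass of LiOH = 1.812 × 10^-3 × 23.95 = 0.04339 g
% LiOH = 0.04339 / 0.1955 × 100 = 22.19 %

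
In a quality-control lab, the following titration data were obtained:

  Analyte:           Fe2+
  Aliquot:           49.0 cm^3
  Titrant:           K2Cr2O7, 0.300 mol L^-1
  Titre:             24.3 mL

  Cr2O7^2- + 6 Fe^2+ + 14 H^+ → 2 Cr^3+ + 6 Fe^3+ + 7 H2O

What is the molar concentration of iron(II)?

0.893 mol/L

n(K2Cr2O7) = 0.0243 L × 0.300 mol/L = 7.29 × 10^-3 mol
From the 6:1 mole ratio, n(Fe2+) = 6/1 × 7.29 × 10^-3 = 0.0437 mol
[Fe2+] = 0.0437 mol / 0.0490 L = 0.893 mol/L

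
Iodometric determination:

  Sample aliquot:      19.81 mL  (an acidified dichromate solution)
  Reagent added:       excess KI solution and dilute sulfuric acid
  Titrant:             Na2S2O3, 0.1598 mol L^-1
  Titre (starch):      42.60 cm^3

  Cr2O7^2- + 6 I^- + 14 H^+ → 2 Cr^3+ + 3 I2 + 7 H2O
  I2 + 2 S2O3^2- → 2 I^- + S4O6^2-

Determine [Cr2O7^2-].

0.05727 mol/L

n(S2O3^2-) = 0.04260 × 0.1598 = 6.807 × 10^-3 mol
n(I2) = n(S2O3^2-)/2 = 3.404 × 10^-3 mol
From the 1:3 ratio, n(Cr2O7^2-) in the aliquot = 1/3 × 3.404 × 10^-3 = 1.135 × 10^-3 mol
[Cr2O7^2-] = 1.135 × 10^-3 / 0.01981 = 0.05727 mol/L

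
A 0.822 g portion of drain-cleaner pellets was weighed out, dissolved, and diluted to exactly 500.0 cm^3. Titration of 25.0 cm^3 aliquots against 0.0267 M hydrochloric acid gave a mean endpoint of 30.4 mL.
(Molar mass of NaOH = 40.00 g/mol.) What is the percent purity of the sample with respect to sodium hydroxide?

79.0 %

NaOH + HCl → NaCl + H2O
n(HCl) per titration = 0.0304 × 0.0267 = 8.12 × 10^-4 mol
n(NaOH) in each aliquot = 8.12 × 10^-4 mol (1:1 ratio)
n(NaOH) in the whole flask = 8.12 × 10^-4 × 500.0/25.0 = 0.0162 mol
mass of NaOH = 0.0162 × 40.00 = 0.649 g
% NaOH = 0.649 / 0.822 × 100 = 79.0 %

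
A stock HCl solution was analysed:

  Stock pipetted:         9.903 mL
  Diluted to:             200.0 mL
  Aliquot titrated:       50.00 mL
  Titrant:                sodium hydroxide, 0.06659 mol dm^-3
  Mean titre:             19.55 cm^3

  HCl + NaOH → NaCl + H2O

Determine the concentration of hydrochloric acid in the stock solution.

n(NaOH) = 0.01955 × 0.06659 = 1.302 × 10^-3 mol
n(HCl) in the aliquot = 1.302 × 10^-3 mol (1:1 ratio)
[HCl]_dilute = 1.302 × 10^-3 / 0.05000 = 0.02604 mol/L
Dilution factor = 200.0 / 9.903 = 20.20
[HCl]_stock = 0.02604 × 20.20 = 0.5258 mol/L

0.5258 mol/L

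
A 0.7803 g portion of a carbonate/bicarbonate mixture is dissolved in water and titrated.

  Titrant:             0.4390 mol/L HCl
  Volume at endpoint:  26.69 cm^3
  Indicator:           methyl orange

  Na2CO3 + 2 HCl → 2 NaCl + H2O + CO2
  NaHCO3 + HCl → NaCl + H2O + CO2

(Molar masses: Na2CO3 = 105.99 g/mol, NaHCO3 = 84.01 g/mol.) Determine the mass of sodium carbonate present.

n(HCl) = 0.02669 × 0.4390 = 0.01172 mol
Let x = n(Na2CO3), y = n(NaHCO3).
Titrant: 2x + 1y = 0.01172;  mass: 105.99x + 84.01y = 0.7803
Solving, x = 3.289 × 10^-3 mol, y = 5.138 × 10^-3 mol
mass of Na2CO3 = 3.289 × 10^-3 × 105.99 = 0.3486 g

0.3486 g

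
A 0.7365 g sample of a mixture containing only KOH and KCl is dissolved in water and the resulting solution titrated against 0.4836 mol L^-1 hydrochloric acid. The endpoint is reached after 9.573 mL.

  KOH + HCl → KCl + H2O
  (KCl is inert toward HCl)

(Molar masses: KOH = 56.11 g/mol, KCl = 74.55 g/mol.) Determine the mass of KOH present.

n(HCl) = 0.009573 × 0.4836 = 4.630 × 10^-3 mol
Let x = n(KOH), y = n(KCl).
Titrant: 1x = 4.630 × 10^-3;  mass: 56.11x + 74.55y = 0.7365
Solving, x = 4.630 × 10^-3 mol, y = 6.395 × 10^-3 mol
mass of KOH = 4.630 × 10^-3 × 56.11 = 0.2598 g

0.2598 g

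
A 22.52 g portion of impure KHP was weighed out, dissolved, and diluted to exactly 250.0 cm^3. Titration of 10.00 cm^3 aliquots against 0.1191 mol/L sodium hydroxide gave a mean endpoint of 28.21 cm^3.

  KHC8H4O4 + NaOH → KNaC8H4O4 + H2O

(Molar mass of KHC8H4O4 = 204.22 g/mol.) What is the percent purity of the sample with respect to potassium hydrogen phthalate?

76.17 %

n(NaOH) per titration = 0.02821 × 0.1191 = 3.360 × 10^-3 mol
n(KHC8H4O4) in each aliquot = 3.360 × 10^-3 mol (1:1 ratio)
n(KHC8H4O4) in the whole flask = 3.360 × 10^-3 × 250.0/10.00 = 0.08400 mol
mass of KHC8H4O4 = 0.08400 × 204.22 = 17.15 g
% KHC8H4O4 = 17.15 / 22.52 × 100 = 76.17 %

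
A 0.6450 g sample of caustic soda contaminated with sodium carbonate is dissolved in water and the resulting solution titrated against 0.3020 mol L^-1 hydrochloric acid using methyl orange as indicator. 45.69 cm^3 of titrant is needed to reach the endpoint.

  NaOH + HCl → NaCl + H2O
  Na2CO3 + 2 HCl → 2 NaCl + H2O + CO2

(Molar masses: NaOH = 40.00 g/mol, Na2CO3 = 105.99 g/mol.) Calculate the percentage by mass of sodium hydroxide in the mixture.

n(HCl) = 0.04569 × 0.3020 = 0.01380 mol
Let x = n(NaOH), y = n(Na2CO3).
Titrant: 1x + 2y = 0.01380;  mass: 40.00x + 105.99y = 0.6450
Solving, x = 6.637 × 10^-3 mol, y = 3.581 × 10^-3 mol
mass of NaOH = 6.637 × 10^-3 × 40.00 = 0.2655 g
% NaOH = 0.2655 / 0.6450 × 100 = 41.16 %

41.16 %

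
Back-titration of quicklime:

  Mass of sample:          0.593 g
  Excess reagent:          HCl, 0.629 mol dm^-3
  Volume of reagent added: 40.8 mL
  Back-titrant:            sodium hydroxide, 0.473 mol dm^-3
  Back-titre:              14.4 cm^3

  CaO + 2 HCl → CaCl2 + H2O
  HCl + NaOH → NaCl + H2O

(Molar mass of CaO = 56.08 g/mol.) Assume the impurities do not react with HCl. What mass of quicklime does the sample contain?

0.529 g

n(HCl) added = 0.0408 × 0.629 = 0.0257 mol
n(NaOH) used in back-titration = 0.0144 × 0.473 = 6.81 × 10^-3 mol
n(HCl) left over = 6.81 × 10^-3 mol (1:1 ratio)
n(HCl) consumed by analyte = 0.0257 − 6.81 × 10^-3 = 0.0189 mol
From the 1:2 ratio, n(CaO) = 1/2 × 0.0189 = 9.43 × 10^-3 mol
mass of CaO = 9.43 × 10^-3 × 56.08 = 0.529 g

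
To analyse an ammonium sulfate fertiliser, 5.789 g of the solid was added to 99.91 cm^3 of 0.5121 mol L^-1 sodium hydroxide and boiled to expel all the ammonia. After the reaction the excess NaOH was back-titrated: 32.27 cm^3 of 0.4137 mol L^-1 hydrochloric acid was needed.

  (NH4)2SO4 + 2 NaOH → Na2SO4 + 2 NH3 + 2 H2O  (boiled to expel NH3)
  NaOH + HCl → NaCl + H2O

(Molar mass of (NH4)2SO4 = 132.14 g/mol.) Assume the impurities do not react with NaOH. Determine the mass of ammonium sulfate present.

2.498 g

n(NaOH) added = 0.09991 × 0.5121 = 0.05116 mol
n(HCl) used in back-titration = 0.03227 × 0.4137 = 0.01335 mol
n(NaOH) left over = 0.01335 mol (1:1 ratio)
n(NaOH) consumed by analyte = 0.05116 − 0.01335 = 0.03781 mol
From the 1:2 ratio, n((NH4)2SO4) = 1/2 × 0.03781 = 0.01891 mol
mass of (NH4)2SO4 = 0.01891 × 132.14 = 2.498 g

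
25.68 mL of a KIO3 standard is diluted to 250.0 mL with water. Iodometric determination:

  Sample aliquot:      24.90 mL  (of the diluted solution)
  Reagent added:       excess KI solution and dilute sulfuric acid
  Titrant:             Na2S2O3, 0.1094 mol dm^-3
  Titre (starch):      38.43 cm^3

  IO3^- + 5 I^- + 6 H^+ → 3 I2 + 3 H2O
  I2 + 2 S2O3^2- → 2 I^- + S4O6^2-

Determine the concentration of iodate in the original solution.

n(S2O3^2-) = 0.03843 × 0.1094 = 4.204 × 10^-3 mol
n(I2) = n(S2O3^2-)/2 = 2.102 × 10^-3 mol
From the 1:3 ratio, n(IO3^-) in the aliquot = 1/3 × 2.102 × 10^-3 = 7.007 × 10^-4 mol
[IO3^-]_dilute = 7.007 × 10^-4 / 0.02490 = 0.02814 mol/L
[IO3^-]_original = 0.02814 × 250.0/25.68 = 0.2740 mol/L

0.2740 mol/L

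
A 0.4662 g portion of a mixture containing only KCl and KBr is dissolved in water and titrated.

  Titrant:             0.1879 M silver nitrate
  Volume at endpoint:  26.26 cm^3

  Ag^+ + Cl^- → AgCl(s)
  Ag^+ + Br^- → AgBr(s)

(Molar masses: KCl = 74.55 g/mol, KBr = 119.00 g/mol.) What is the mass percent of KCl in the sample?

n(AgNO3) = 0.02626 × 0.1879 = 4.934 × 10^-3 mol
Let x = n(KCl), y = n(KBr).
Titrant: 1x + 1y = 4.934 × 10^-3;  mass: 74.55x + 119.00y = 0.4662
Solving, x = 2.722 × 10^-3 mol, y = 2.213 × 10^-3 mol
mass of KCl = 2.722 × 10^-3 × 74.55 = 0.2029 g
% KCl = 0.2029 / 0.4662 × 100 = 43.52 %

43.52 %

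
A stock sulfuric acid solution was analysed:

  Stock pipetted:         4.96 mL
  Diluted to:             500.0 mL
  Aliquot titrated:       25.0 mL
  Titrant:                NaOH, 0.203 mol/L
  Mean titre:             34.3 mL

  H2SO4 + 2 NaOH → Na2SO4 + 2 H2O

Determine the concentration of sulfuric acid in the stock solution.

14.0 mol/L

n(NaOH) = 0.0343 × 0.203 = 6.96 × 10^-3 mol
From the 1:2 ratio, n(H2SO4) in the aliquot = 1/2 × 6.96 × 10^-3 = 3.48 × 10^-3 mol
[H2SO4]_dilute = 3.48 × 10^-3 / 0.0250 = 0.139 mol/L
Dilution factor = 500.0 / 4.96 = 100.8
[H2SO4]_stock = 0.139 × 100.8 = 14.0 mol/L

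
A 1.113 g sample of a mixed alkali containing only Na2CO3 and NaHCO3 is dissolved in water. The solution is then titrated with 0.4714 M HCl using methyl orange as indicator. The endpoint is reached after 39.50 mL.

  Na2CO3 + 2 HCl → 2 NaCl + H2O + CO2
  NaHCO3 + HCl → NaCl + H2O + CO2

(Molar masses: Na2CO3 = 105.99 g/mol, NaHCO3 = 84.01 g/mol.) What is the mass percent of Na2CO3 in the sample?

n(HCl) = 0.03950 × 0.4714 = 0.01862 mol
Let x = n(Na2CO3), y = n(NaHCO3).
Titrant: 2x + 1y = 0.01862;  mass: 105.99x + 84.01y = 1.113
Solving, x = 7.275 × 10^-3 mol, y = 4.070 × 10^-3 mol
mass of Na2CO3 = 7.275 × 10^-3 × 105.99 = 0.7711 g
% Na2CO3 = 0.7711 / 1.113 × 100 = 69.28 %

69.28 %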